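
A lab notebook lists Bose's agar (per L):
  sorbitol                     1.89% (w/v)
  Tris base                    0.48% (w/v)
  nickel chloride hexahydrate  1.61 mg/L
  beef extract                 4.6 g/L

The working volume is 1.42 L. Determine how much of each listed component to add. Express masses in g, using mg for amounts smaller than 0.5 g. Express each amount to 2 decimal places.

sorbitol 26.84 g; Tris base 6.82 g; nickel chloride hexahydrate 2.29 mg; beef extract 6.53 g

Scale factor relative to 1 L: 1.42.
sorbitol: 1.89% w/v = 18.9 g/L → 18.9 × 1.42 L = 26.84 g
Tris base: 0.48% w/v = 4.8 g/L → 4.8 × 1.42 L = 6.82 g
nickel chloride hexahydrate: 1.61 mg/L × 1.42 L = 2.29 mg
beef extract: 4.6 g/L × 1.42 L = 6.53 g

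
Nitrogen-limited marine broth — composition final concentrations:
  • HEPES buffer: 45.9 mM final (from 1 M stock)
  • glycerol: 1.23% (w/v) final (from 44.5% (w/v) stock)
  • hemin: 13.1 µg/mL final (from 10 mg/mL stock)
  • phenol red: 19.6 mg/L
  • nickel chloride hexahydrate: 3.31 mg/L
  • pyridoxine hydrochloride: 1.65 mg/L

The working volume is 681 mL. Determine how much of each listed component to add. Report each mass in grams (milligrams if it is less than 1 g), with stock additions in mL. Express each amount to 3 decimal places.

Scale factor relative to 1 L: 0.681.
HEPES buffer: dilute stock: 45.9 mM × 681 mL ÷ 1000 mM = 31.258 mL
glycerol: C1V1 = C2V2 → 1.23% ÷ 44.5% × 681 mL = 18.823 mL
hemin: V = C2·V2/C1 = 13.1 µg/mL × 681 mL ÷ 10000 µg/mL = 0.892 mL
phenol red: 19.6 mg/L × 0.681 L = 13.348 mg
nickel chloride hexahydrate: 3.31 mg/L × 0.681 L = 2.254 mg
pyridoxine hydrochloride: 1.65 mg/L × 0.681 L = 1.124 mg

HEPES buffer 31.258 mL; glycerol 18.823 mL; hemin 0.892 mL; phenol red 13.348 mg; nickel chloride hexahydrate 2.254 mg; pyridoxine hydrochloride 1.124 mg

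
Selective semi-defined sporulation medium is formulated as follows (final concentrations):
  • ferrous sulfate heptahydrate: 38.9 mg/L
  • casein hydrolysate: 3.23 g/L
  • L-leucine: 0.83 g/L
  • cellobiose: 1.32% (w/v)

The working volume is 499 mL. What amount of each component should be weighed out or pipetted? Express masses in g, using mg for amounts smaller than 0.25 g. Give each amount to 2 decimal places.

Working volume: 499 mL = 0.499 L.
ferrous sulfate heptahydrate: 38.9 mg/L × 0.499 L = 19.41 mg
casein hydrolysate: 3.23 g/L × 0.499 L = 1.61 g
L-leucine: 0.83 g/L × 0.499 L = 0.41 g
cellobiose: 1.32 g per 100 mL × 499 mL ÷ 100 = 6.59 g

ferrous sulfate heptahydrate 19.41 mg; casein hydrolysate 1.61 g; L-leucine 0.41 g; cellobiose 6.59 g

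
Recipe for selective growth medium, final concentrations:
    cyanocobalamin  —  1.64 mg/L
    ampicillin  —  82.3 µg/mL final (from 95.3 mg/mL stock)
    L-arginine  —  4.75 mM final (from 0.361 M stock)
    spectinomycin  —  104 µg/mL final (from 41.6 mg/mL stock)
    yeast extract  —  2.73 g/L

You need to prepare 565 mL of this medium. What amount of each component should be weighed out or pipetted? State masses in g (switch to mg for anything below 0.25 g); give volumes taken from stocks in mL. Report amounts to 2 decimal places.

cyanocobalamin 0.93 mg; ampicillin 0.49 mL; L-arginine 7.43 mL; spectinomycin 1.41 mL; yeast extract 1.54 g

Scale factor relative to 1 L: 0.565.
cyanocobalamin: 1.64 mg/L × 0.565 L = 0.93 mg
ampicillin: V = C2·V2/C1 = 82.3 µg/mL × 565 mL ÷ 95300 µg/mL = 0.49 mL
L-arginine: C1V1 = C2V2 → 4.75 mM × 565 mL ÷ 361 mM = 7.43 mL
spectinomycin: V = C2·V2/C1 = 104 µg/mL × 565 mL ÷ 41600 µg/mL = 1.41 mL
yeast extract: 2.73 g/L × 0.565 L = 1.54 g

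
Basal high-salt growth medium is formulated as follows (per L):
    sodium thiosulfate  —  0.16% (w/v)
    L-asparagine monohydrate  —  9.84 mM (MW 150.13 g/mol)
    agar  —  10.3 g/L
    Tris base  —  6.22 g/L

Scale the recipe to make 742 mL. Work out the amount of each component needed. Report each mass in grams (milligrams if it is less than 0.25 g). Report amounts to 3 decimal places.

sodium thiosulfate 1.187 g; L-asparagine monohydrate 1.096 g; agar 7.643 g; Tris base 4.615 g

Target volume = 742 mL = 0.742 L.
sodium thiosulfate: 0.16% w/v = 1.6 g/L → 1.6 × 0.742 L = 1.187 g
L-asparagine monohydrate: 9.84 mmol/L × 150.13 g/mol × 0.742 L ÷ 1000 = 1.096 g
agar: 10.3 g/L × 0.742 L = 7.643 g
Tris base: 6.22 g/L × 0.742 L = 4.615 g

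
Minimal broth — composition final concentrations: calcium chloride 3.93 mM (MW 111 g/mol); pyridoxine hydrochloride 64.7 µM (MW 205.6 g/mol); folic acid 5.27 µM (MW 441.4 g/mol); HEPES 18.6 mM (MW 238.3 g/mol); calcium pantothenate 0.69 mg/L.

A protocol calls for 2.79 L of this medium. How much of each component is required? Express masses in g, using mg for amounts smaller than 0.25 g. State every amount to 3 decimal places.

calcium chloride 1.217 g; pyridoxine hydrochloride 37.113 mg; folic acid 6.490 mg; HEPES 12.366 g; calcium pantothenate 1.925 mg

Scale factor relative to 1 L: 2.79.
calcium chloride: 3.93 mmol/L × 111 g/mol × 2.79 L ÷ 1000 = 1.217 g
pyridoxine hydrochloride: 64.7 µmol/L × 205.6 g/mol × 2.79 L ÷ 1000 = 37.113 mg
folic acid: 5.27 µmol/L × 441.4 g/mol × 2.79 L ÷ 1000 = 6.490 mg
HEPES: 18.6 mmol/L × 238.3 g/mol × 2.79 L ÷ 1000 = 12.366 g
calcium pantothenate: 0.69 mg/L × 2.79 L = 1.925 mg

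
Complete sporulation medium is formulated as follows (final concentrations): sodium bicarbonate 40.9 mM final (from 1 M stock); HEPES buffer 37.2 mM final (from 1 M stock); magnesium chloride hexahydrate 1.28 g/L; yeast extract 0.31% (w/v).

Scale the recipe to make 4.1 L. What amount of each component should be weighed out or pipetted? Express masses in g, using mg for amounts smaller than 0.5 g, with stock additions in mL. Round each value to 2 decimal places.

sodium bicarbonate 167.69 mL; HEPES buffer 152.52 mL; magnesium chloride hexahydrate 5.25 g; yeast extract 12.71 g

Working volume: 4.1 L.
sodium bicarbonate: dilute stock: 40.9 mM × 4100 mL ÷ 1000 mM = 167.69 mL
HEPES buffer: C1V1 = C2V2 → 37.2 mM × 4100 mL ÷ 1000 mM = 152.52 mL
magnesium chloride hexahydrate: 1.28 g/L × 4.1 L = 5.25 g
yeast extract: 0.31 g per 100 mL × 4100 mL ÷ 100 = 12.71 g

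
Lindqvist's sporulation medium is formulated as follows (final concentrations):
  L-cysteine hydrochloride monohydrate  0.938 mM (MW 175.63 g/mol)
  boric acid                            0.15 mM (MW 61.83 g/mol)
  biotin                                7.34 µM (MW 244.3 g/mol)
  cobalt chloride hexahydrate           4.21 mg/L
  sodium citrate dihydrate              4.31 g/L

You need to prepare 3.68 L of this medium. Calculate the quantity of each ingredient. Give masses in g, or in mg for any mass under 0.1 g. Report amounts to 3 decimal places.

L-cysteine hydrochloride monohydrate 0.606 g; boric acid 34.130 mg; biotin 6.599 mg; cobalt chloride hexahydrate 15.493 mg; sodium citrate dihydrate 15.861 g

Scale factor relative to 1 L: 3.68.
L-cysteine hydrochloride monohydrate: 0.938 mmol/L × 175.63 g/mol × 3.68 L ÷ 1000 = 0.606 g
boric acid: 0.15 mmol/L × 61.83 mg/mmol × 3.68 L = 34.130 mg
biotin: 7.34 µmol/L × 244.3 g/mol × 3.68 L ÷ 1000 = 6.599 mg
cobalt chloride hexahydrate: 4.21 mg/L × 3.68 L = 15.493 mg
sodium citrate dihydrate: 4.31 g/L × 3.68 L = 15.861 g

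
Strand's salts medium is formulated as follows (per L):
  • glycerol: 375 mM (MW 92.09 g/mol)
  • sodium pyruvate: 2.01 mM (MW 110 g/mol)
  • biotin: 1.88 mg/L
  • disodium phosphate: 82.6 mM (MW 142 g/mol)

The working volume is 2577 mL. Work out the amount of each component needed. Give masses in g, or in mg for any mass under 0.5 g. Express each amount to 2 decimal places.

Target volume = 2577 mL = 2.577 L.
glycerol: 375 mmol/L × 92.09 g/mol × 2.577 L ÷ 1000 = 88.99 g
sodium pyruvate: 2.01 mmol/L × 110 g/mol × 2.577 L ÷ 1000 = 0.57 g
biotin: 1.88 mg/L × 2.577 L = 4.84 mg
disodium phosphate: 82.6 mmol/L × 142 g/mol × 2.577 L ÷ 1000 = 30.23 g

glycerol 88.99 g; sodium pyruvate 0.57 g; biotin 4.84 mg; disodium phosphate 30.23 g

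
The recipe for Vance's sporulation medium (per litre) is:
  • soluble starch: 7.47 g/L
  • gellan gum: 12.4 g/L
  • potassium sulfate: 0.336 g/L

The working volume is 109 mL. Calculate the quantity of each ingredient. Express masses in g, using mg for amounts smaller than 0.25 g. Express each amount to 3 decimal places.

soluble starch 0.814 g; gellan gum 1.352 g; potassium sulfate 36.624 mg

Target volume = 109 mL = 0.109 L.
soluble starch: 7.47 g/L × 0.109 L = 0.814 g
gellan gum: 12.4 g/L × 0.109 L = 1.352 g
potassium sulfate: 0.336 g/L × 0.109 L = 0.036624 g = 36.624 mg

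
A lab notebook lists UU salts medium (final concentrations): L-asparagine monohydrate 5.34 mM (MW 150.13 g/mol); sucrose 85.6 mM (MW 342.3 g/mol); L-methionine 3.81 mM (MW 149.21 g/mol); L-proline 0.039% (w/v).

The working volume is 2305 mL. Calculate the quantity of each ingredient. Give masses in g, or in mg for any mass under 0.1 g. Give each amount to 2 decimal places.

L-asparagine monohydrate 1.85 g; sucrose 67.54 g; L-methionine 1.31 g; L-proline 0.90 g

Working volume: 2305 mL = 2.305 L.
L-asparagine monohydrate: 5.34 mmol/L × 150.13 g/mol × 2.305 L ÷ 1000 = 1.85 g
sucrose: 85.6 mmol/L × 342.3 g/mol × 2.305 L ÷ 1000 = 67.54 g
L-methionine: 3.81 mmol/L × 149.21 g/mol × 2.305 L ÷ 1000 = 1.31 g
L-proline: 0.039% w/v = 0.39 g/L → 0.39 × 2.305 L = 0.90 g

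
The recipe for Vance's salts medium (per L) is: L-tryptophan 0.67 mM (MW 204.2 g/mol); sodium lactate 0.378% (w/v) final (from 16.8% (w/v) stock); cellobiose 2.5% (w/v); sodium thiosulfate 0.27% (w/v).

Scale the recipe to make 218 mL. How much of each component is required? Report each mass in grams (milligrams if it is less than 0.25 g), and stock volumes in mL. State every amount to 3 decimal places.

L-tryptophan 29.825 mg; sodium lactate 4.905 mL; cellobiose 5.450 g; sodium thiosulfate 0.589 g

Target volume = 218 mL = 0.218 L.
L-tryptophan: 0.67 mmol/L × 204.2 mg/mmol × 0.218 L = 29.825 mg
sodium lactate: V = C2·V2/C1 = 0.378% ÷ 16.8% × 218 mL = 4.905 mL
cellobiose: 2.5% w/v = 25 g/L → 25 × 0.218 L = 5.450 g
sodium thiosulfate: 0.27% w/v = 2.7 g/L → 2.7 × 0.218 L = 0.589 g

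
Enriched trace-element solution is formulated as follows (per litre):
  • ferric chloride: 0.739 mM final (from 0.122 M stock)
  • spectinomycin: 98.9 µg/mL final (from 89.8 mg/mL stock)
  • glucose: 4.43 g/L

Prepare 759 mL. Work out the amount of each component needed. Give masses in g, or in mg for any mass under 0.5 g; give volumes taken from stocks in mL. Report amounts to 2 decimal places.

ferric chloride 4.60 mL; spectinomycin 0.84 mL; glucose 3.36 g

Target volume = 759 mL = 0.759 L.
ferric chloride: dilute stock: 0.739 mM × 759 mL ÷ 122 mM = 4.60 mL
spectinomycin: C1V1 = C2V2 → 98.9 µg/mL × 759 mL ÷ 89800 µg/mL = 0.84 mL
glucose: 4.43 g/L × 0.759 L = 3.36 g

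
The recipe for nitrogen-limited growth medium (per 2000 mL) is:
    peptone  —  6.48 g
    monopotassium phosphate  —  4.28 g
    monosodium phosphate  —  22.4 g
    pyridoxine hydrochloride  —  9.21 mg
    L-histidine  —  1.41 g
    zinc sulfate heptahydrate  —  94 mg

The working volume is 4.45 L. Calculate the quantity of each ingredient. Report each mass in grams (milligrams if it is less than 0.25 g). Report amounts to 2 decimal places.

Ratio of target to recipe volume: 4450 / 2000 = 2.225.
peptone: 6.48 g × (4450 mL / 2000 mL) = 14.42 g
monopotassium phosphate: 4.28 g × (4450 mL / 2000 mL) = 9.52 g
monosodium phosphate: 22.4 g × (4450 mL / 2000 mL) = 49.84 g
pyridoxine hydrochloride: 9.21 mg × (4450 mL / 2000 mL) = 20.49 mg
L-histidine: 1.41 g × (4450 mL / 2000 mL) = 3.14 g
zinc sulfate heptahydrate: 94 mg × (4450 mL / 2000 mL) = 209.15 mg

peptone 14.42 g; monopotassium phosphate 9.52 g; monosodium phosphate 49.84 g; pyridoxine hydrochloride 20.49 mg; L-histidine 3.14 g; zinc sulfate heptahydrate 209.15 mg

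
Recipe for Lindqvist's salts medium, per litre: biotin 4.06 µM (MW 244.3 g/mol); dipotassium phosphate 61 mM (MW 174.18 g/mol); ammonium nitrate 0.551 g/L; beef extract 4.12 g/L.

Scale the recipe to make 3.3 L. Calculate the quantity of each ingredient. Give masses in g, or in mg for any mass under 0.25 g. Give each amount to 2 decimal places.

biotin 3.27 mg; dipotassium phosphate 35.06 g; ammonium nitrate 1.82 g; beef extract 13.60 g

Scale factor relative to 1 L: 3.3.
biotin: 4.06 µmol/L × 244.3 g/mol × 3.3 L ÷ 1000 = 3.27 mg
dipotassium phosphate: 61 mmol/L × 174.18 g/mol × 3.3 L ÷ 1000 = 35.06 g
ammonium nitrate: 0.551 g/L × 3.3 L = 1.82 g
beef extract: 4.12 g/L × 3.3 L = 13.60 g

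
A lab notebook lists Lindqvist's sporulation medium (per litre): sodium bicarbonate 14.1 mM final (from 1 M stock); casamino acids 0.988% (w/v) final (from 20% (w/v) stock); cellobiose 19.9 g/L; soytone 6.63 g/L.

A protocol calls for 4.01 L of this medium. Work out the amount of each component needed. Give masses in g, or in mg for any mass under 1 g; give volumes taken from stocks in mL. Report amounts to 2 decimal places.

sodium bicarbonate 56.54 mL; casamino acids 198.09 mL; cellobiose 79.80 g; soytone 26.59 g

Working volume: 4.01 L.
sodium bicarbonate: dilute stock: 14.1 mM × 4010 mL ÷ 1000 mM = 56.54 mL
casamino acids: C1V1 = C2V2 → 0.988% ÷ 20% × 4010 mL = 198.09 mL
cellobiose: 19.9 g/L × 4.01 L = 79.80 g
soytone: 6.63 g/L × 4.01 L = 26.59 g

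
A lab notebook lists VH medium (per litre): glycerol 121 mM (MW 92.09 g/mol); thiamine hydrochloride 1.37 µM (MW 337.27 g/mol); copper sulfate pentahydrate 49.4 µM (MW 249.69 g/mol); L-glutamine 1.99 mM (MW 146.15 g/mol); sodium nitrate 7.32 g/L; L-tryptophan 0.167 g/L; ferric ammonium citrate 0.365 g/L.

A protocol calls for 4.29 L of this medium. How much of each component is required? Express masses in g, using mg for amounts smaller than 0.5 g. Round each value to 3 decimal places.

glycerol 47.803 g; thiamine hydrochloride 1.982 mg; copper sulfate pentahydrate 52.916 mg; L-glutamine 1.248 g; sodium nitrate 31.403 g; L-tryptophan 0.716 g; ferric ammonium citrate 1.566 g

Working volume: 4.29 L.
glycerol: 121 mmol/L × 92.09 g/mol × 4.29 L ÷ 1000 = 47.803 g
thiamine hydrochloride: 1.37 µmol/L × 337.27 g/mol × 4.29 L ÷ 1000 = 1.982 mg
copper sulfate pentahydrate: 49.4 µmol/L × 249.69 g/mol × 4.29 L ÷ 1000 = 52.916 mg
L-glutamine: 1.99 mmol/L × 146.15 g/mol × 4.29 L ÷ 1000 = 1.248 g
sodium nitrate: 7.32 g/L × 4.29 L = 31.403 g
L-tryptophan: 0.167 g/L × 4.29 L = 0.716 g
ferric ammonium citrate: 0.365 g/L × 4.29 L = 1.566 g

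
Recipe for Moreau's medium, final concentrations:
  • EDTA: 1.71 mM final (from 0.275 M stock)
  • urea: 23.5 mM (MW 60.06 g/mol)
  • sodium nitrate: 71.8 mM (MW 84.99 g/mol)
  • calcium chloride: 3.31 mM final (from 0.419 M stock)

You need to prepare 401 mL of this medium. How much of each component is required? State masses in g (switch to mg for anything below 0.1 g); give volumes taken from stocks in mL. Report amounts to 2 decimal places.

EDTA 2.49 mL; urea 0.57 g; sodium nitrate 2.45 g; calcium chloride 3.17 mL

Scale factor relative to 1 L: 0.401.
EDTA: dilute stock: 1.71 mM × 401 mL ÷ 275 mM = 2.49 mL
urea: 23.5 mmol/L × 60.06 g/mol × 0.401 L ÷ 1000 = 0.57 g
sodium nitrate: 71.8 mmol/L × 84.99 g/mol × 0.401 L ÷ 1000 = 2.45 g
calcium chloride: dilute stock: 3.31 mM × 401 mL ÷ 419 mM = 3.17 mL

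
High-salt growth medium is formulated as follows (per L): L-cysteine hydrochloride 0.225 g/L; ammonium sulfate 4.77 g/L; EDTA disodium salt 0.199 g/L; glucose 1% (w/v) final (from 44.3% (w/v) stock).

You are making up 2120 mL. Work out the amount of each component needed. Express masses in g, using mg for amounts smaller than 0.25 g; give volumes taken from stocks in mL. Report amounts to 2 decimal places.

L-cysteine hydrochloride 0.48 g; ammonium sulfate 10.11 g; EDTA disodium salt 0.42 g; glucose 47.86 mL

Target volume = 2120 mL = 2.12 L.
L-cysteine hydrochloride: 0.225 g/L × 2.12 L = 0.48 g
ammonium sulfate: 4.77 g/L × 2.12 L = 10.11 g
EDTA disodium salt: 0.199 g/L × 2.12 L = 0.42 g
glucose: V = C2·V2/C1 = 1% ÷ 44.3% × 2120 mL = 47.86 mL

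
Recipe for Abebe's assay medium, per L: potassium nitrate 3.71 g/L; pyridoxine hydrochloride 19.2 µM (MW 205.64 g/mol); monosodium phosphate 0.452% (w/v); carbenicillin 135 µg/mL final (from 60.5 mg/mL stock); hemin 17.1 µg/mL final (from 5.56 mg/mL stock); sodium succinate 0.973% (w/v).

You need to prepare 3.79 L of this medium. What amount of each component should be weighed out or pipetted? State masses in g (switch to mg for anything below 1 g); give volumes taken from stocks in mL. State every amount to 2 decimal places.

Scale factor relative to 1 L: 3.79.
potassium nitrate: 3.71 g/L × 3.79 L = 14.06 g
pyridoxine hydrochloride: 19.2 µmol/L × 205.64 g/mol × 3.79 L ÷ 1000 = 14.96 mg
monosodium phosphate: 0.452% w/v = 4.52 g/L → 4.52 × 3.79 L = 17.13 g
carbenicillin: dilute stock: 135 µg/mL × 3790 mL ÷ 60500 µg/mL = 8.46 mL
hemin: dilute stock: 17.1 µg/mL × 3790 mL ÷ 5560 µg/mL = 11.66 mL
sodium succinate: 0.973% w/v = 9.73 g/L → 9.73 × 3.79 L = 36.88 g

potassium nitrate 14.06 g; pyridoxine hydrochloride 14.96 mg; monosodium phosphate 17.13 g; carbenicillin 8.46 mL; hemin 11.66 mL; sodium succinate 36.88 g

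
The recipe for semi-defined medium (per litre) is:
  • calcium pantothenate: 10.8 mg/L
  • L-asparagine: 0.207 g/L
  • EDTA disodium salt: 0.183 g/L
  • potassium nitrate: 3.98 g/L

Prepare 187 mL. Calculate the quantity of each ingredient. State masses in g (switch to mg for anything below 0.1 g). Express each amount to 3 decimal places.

calcium pantothenate 2.020 mg; L-asparagine 38.709 mg; EDTA disodium salt 34.221 mg; potassium nitrate 0.744 g

Target volume = 187 mL = 0.187 L.
calcium pantothenate: 10.8 mg/L × 0.187 L = 2.020 mg
L-asparagine: 0.207 g/L × 0.187 L = 0.038709 g = 38.709 mg
EDTA disodium salt: 0.183 g/L × 0.187 L = 0.034221 g = 34.221 mg
potassium nitrate: 3.98 g/L × 0.187 L = 0.744 g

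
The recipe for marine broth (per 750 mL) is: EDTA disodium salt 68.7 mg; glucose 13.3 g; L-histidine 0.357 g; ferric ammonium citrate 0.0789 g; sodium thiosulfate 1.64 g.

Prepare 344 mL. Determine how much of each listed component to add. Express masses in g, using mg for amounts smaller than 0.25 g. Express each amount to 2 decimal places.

Scale factor = 344 mL / 750 mL = 0.458667.
EDTA disodium salt: 68.7 mg × (344 mL / 750 mL) = 31.51 mg
glucose: 13.3 g × (344 mL / 750 mL) = 6.10 g
L-histidine: 0.357 g × (344 mL / 750 mL) = 0.163744 g = 163.74 mg
ferric ammonium citrate: 0.0789 g × (344 mL / 750 mL) = 0.0361888 g = 36.19 mg
sodium thiosulfate: 1.64 g × (344 mL / 750 mL) = 0.75 g

EDTA disodium salt 31.51 mg; glucose 6.10 g; L-histidine 163.74 mg; ferric ammonium citrate 36.19 mg; sodium thiosulfate 0.75 g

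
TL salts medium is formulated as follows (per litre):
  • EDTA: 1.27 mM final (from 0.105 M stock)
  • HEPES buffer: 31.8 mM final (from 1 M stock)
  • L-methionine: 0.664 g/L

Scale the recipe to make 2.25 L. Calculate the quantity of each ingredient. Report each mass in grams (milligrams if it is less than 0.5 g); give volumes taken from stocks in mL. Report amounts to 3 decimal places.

EDTA 27.214 mL; HEPES buffer 71.550 mL; L-methionine 1.494 g

Scale factor relative to 1 L: 2.25.
EDTA: V = C2·V2/C1 = 1.27 mM × 2250 mL ÷ 105 mM = 27.214 mL
HEPES buffer: C1V1 = C2V2 → 31.8 mM × 2250 mL ÷ 1000 mM = 71.550 mL
L-methionine: 0.664 g/L × 2.25 L = 1.494 g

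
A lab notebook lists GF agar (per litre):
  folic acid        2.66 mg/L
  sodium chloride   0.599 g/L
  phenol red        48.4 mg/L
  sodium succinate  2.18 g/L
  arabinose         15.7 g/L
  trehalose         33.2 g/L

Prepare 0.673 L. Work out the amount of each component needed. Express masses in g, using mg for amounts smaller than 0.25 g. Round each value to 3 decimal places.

folic acid 1.790 mg; sodium chloride 0.403 g; phenol red 32.573 mg; sodium succinate 1.467 g; arabinose 10.566 g; trehalose 22.344 g

Scale factor relative to 1 L: 0.673.
folic acid: 2.66 mg/L × 0.673 L = 1.790 mg
sodium chloride: 0.599 g/L × 0.673 L = 0.403 g
phenol red: 48.4 mg/L × 0.673 L = 32.573 mg
sodium succinate: 2.18 g/L × 0.673 L = 1.467 g
arabinose: 15.7 g/L × 0.673 L = 10.566 g
trehalose: 33.2 g/L × 0.673 L = 22.344 g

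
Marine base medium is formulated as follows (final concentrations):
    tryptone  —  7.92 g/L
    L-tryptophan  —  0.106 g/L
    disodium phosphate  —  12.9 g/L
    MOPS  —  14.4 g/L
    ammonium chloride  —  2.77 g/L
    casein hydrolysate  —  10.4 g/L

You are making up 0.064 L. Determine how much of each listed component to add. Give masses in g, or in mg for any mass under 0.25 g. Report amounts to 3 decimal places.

Scale factor relative to 1 L: 0.064.
tryptone: 7.92 g/L × 0.064 L = 0.507 g
L-tryptophan: 0.106 g/L × 0.064 L = 0.006784 g = 6.784 mg
disodium phosphate: 12.9 g/L × 0.064 L = 0.826 g
MOPS: 14.4 g/L × 0.064 L = 0.922 g
ammonium chloride: 2.77 g/L × 0.064 L = 0.17728 g = 177.280 mg
casein hydrolysate: 10.4 g/L × 0.064 L = 0.666 g

tryptone 0.507 g; L-tryptophan 6.784 mg; disodium phosphate 0.826 g; MOPS 0.922 g; ammonium chloride 177.280 mg; casein hydrolysate 0.666 g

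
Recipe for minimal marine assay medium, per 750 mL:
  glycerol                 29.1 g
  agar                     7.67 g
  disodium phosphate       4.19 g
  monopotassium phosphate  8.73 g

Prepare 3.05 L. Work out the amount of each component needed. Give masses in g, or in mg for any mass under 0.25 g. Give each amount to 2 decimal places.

glycerol 118.34 g; agar 31.19 g; disodium phosphate 17.04 g; monopotassium phosphate 35.50 g

Ratio of target to recipe volume: 3050 / 750 = 4.06667.
glycerol: 29.1 g × (3050 mL / 750 mL) = 118.34 g
agar: 7.67 g × (3050 mL / 750 mL) = 31.19 g
disodium phosphate: 4.19 g × (3050 mL / 750 mL) = 17.04 g
monopotassium phosphate: 8.73 g × (3050 mL / 750 mL) = 35.50 g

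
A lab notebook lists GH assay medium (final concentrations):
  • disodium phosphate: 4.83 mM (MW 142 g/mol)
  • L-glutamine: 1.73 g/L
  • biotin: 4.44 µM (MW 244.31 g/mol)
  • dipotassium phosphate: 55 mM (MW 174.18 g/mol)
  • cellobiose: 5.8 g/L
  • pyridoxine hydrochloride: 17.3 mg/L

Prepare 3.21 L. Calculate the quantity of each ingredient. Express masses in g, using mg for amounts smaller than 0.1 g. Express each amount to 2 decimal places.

Working volume: 3.21 L.
disodium phosphate: 4.83 mmol/L × 142 g/mol × 3.21 L ÷ 1000 = 2.20 g
L-glutamine: 1.73 g/L × 3.21 L = 5.55 g
biotin: 4.44 µmol/L × 244.31 g/mol × 3.21 L ÷ 1000 = 3.48 mg
dipotassium phosphate: 55 mmol/L × 174.18 g/mol × 3.21 L ÷ 1000 = 30.75 g
cellobiose: 5.8 g/L × 3.21 L = 18.62 g
pyridoxine hydrochloride: 17.3 mg/L × 3.21 L = 55.53 mg

disodium phosphate 2.20 g; L-glutamine 5.55 g; biotin 3.48 mg; dipotassium phosphate 30.75 g; cellobiose 18.62 g; pyridoxine hydrochloride 55.53 mg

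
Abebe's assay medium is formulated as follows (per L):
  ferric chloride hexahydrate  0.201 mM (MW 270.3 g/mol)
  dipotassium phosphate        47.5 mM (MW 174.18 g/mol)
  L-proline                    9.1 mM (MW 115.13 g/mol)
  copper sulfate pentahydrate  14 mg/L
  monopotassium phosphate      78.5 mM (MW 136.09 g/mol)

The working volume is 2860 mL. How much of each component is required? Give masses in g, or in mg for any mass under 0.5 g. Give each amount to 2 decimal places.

Target volume = 2860 mL = 2.86 L.
ferric chloride hexahydrate: 0.201 mmol/L × 270.3 mg/mmol × 2.86 L = 155.38 mg
dipotassium phosphate: 47.5 mmol/L × 174.18 g/mol × 2.86 L ÷ 1000 = 23.66 g
L-proline: 9.1 mmol/L × 115.13 g/mol × 2.86 L ÷ 1000 = 3.00 g
copper sulfate pentahydrate: 14 mg/L × 2.86 L = 40.04 mg
monopotassium phosphate: 78.5 mmol/L × 136.09 g/mol × 2.86 L ÷ 1000 = 30.55 g

ferric chloride hexahydrate 155.38 mg; dipotassium phosphate 23.66 g; L-proline 3.00 g; copper sulfate pentahydrate 40.04 mg; monopotassium phosphate 30.55 g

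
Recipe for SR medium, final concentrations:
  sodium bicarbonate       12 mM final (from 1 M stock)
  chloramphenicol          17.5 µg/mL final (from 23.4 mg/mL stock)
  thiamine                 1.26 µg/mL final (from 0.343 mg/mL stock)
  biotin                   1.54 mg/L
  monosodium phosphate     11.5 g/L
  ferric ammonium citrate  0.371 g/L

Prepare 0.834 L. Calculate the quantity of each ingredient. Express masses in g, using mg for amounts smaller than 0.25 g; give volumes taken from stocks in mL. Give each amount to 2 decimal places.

Working volume: 0.834 L.
sodium bicarbonate: V = C2·V2/C1 = 12 mM × 834 mL ÷ 1000 mM = 10.01 mL
chloramphenicol: C1V1 = C2V2 → 17.5 µg/mL × 834 mL ÷ 23400 µg/mL = 0.62 mL
thiamine: dilute stock: 1.26 µg/mL × 834 mL ÷ 343 µg/mL = 3.06 mL
biotin: 1.54 mg/L × 0.834 L = 1.28 mg
monosodium phosphate: 11.5 g/L × 0.834 L = 9.59 g
ferric ammonium citrate: 0.371 g/L × 0.834 L = 0.31 g

sodium bicarbonate 10.01 mL; chloramphenicol 0.62 mL; thiamine 3.06 mL; biotin 1.28 mg; monosodium phosphate 9.59 g; ferric ammonium citrate 0.31 g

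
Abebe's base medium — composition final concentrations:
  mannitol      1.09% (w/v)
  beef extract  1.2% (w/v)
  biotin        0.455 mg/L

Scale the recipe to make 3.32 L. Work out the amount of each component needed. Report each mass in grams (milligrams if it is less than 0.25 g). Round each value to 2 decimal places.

mannitol 36.19 g; beef extract 39.84 g; biotin 1.51 mg

Working volume: 3.32 L.
mannitol: 1.09% w/v = 10.9 g/L → 10.9 × 3.32 L = 36.19 g
beef extract: 1.2 g per 100 mL × 3320 mL ÷ 100 = 39.84 g
biotin: 0.455 mg/L × 3.32 L = 1.51 mg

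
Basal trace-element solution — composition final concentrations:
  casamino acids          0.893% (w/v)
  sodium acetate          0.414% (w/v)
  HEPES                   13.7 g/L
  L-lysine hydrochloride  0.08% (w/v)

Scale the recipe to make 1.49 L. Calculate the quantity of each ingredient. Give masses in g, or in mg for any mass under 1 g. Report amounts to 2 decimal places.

casamino acids 13.31 g; sodium acetate 6.17 g; HEPES 20.41 g; L-lysine hydrochloride 1.19 g

Scale factor relative to 1 L: 1.49.
casamino acids: 0.893% w/v = 8.93 g/L → 8.93 × 1.49 L = 13.31 g
sodium acetate: 0.414 g per 100 mL × 1490 mL ÷ 100 = 6.17 g
HEPES: 13.7 g/L × 1.49 L = 20.41 g
L-lysine hydrochloride: 0.08 g per 100 mL × 1490 mL ÷ 100 = 1.19 g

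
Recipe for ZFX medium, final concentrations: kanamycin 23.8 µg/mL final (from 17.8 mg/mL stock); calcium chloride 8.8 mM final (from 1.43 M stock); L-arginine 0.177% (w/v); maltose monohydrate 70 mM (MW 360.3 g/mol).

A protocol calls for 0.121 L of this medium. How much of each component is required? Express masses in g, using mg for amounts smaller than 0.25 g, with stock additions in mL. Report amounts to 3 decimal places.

kanamycin 0.162 mL; calcium chloride 0.745 mL; L-arginine 214.170 mg; maltose monohydrate 3.052 g

Scale factor relative to 1 L: 0.121.
kanamycin: V = C2·V2/C1 = 23.8 µg/mL × 121 mL ÷ 17800 µg/mL = 0.162 mL
calcium chloride: V = C2·V2/C1 = 8.8 mM × 121 mL ÷ 1430 mM = 0.745 mL
L-arginine: 0.177 g per 100 mL × 121 mL ÷ 100 = 0.21417 g = 214.170 mg
maltose monohydrate: 70 mmol/L × 360.3 g/mol × 0.121 L ÷ 1000 = 3.052 g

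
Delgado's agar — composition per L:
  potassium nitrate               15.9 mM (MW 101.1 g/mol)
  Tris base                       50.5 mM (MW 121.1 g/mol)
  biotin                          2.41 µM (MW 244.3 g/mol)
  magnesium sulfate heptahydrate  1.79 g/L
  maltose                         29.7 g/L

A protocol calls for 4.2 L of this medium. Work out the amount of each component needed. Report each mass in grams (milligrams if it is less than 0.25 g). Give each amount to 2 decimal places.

potassium nitrate 6.75 g; Tris base 25.69 g; biotin 2.47 mg; magnesium sulfate heptahydrate 7.52 g; maltose 124.74 g

Scale factor relative to 1 L: 4.2.
potassium nitrate: 15.9 mmol/L × 101.1 g/mol × 4.2 L ÷ 1000 = 6.75 g
Tris base: 50.5 mmol/L × 121.1 g/mol × 4.2 L ÷ 1000 = 25.69 g
biotin: 2.41 µmol/L × 244.3 g/mol × 4.2 L ÷ 1000 = 2.47 mg
magnesium sulfate heptahydrate: 1.79 g/L × 4.2 L = 7.52 g
maltose: 29.7 g/L × 4.2 L = 124.74 g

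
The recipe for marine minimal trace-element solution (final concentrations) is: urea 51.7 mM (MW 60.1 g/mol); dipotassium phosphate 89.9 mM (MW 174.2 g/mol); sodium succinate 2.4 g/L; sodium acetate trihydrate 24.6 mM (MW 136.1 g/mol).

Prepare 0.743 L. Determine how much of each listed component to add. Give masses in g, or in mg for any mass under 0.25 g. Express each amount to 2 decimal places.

urea 2.31 g; dipotassium phosphate 11.64 g; sodium succinate 1.78 g; sodium acetate trihydrate 2.49 g

Scale factor relative to 1 L: 0.743.
urea: 51.7 mmol/L × 60.1 g/mol × 0.743 L ÷ 1000 = 2.31 g
dipotassium phosphate: 89.9 mmol/L × 174.2 g/mol × 0.743 L ÷ 1000 = 11.64 g
sodium succinate: 2.4 g/L × 0.743 L = 1.78 g
sodium acetate trihydrate: 24.6 mmol/L × 136.1 g/mol × 0.743 L ÷ 1000 = 2.49 g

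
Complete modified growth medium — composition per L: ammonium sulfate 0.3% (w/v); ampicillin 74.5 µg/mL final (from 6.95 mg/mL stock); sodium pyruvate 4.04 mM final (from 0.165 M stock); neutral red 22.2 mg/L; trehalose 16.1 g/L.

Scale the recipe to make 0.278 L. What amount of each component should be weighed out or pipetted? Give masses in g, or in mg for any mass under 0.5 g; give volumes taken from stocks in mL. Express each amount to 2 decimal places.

Working volume: 0.278 L.
ammonium sulfate: 0.3 g per 100 mL × 278 mL ÷ 100 = 0.83 g
ampicillin: C1V1 = C2V2 → 74.5 µg/mL × 278 mL ÷ 6950 µg/mL = 2.98 mL
sodium pyruvate: V = C2·V2/C1 = 4.04 mM × 278 mL ÷ 165 mM = 6.81 mL
neutral red: 22.2 mg/L × 0.278 L = 6.17 mg
trehalose: 16.1 g/L × 0.278 L = 4.48 g

ammonium sulfate 0.83 g; ampicillin 2.98 mL; sodium pyruvate 6.81 mL; neutral red 6.17 mg; trehalose 4.48 g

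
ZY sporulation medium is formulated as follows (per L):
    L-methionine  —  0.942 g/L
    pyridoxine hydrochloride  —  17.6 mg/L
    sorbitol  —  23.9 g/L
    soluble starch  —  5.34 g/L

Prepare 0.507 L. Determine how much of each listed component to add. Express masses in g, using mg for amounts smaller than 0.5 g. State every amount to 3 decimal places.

L-methionine 477.594 mg; pyridoxine hydrochloride 8.923 mg; sorbitol 12.117 g; soluble starch 2.707 g

Working volume: 0.507 L.
L-methionine: 0.942 g/L × 0.507 L = 0.477594 g = 477.594 mg
pyridoxine hydrochloride: 17.6 mg/L × 0.507 L = 8.923 mg
sorbitol: 23.9 g/L × 0.507 L = 12.117 g
soluble starch: 5.34 g/L × 0.507 L = 2.707 g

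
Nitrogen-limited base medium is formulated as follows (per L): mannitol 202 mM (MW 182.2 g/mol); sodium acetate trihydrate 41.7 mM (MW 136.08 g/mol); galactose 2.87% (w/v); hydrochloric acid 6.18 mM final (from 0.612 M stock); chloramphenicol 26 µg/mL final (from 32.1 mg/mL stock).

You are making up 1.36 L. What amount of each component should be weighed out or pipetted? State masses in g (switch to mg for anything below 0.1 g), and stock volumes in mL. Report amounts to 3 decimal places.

Working volume: 1.36 L.
mannitol: 202 mmol/L × 182.2 g/mol × 1.36 L ÷ 1000 = 50.054 g
sodium acetate trihydrate: 41.7 mmol/L × 136.08 g/mol × 1.36 L ÷ 1000 = 7.717 g
galactose: 2.87% w/v = 28.7 g/L → 28.7 × 1.36 L = 39.032 g
hydrochloric acid: C1V1 = C2V2 → 6.18 mM × 1360 mL ÷ 612 mM = 13.733 mL
chloramphenicol: dilute stock: 26 µg/mL × 1360 mL ÷ 32100 µg/mL = 1.102 mL

mannitol 50.054 g; sodium acetate trihydrate 7.717 g; galactose 39.032 g; hydrochloric acid 13.733 mL; chloramphenicol 1.102 mL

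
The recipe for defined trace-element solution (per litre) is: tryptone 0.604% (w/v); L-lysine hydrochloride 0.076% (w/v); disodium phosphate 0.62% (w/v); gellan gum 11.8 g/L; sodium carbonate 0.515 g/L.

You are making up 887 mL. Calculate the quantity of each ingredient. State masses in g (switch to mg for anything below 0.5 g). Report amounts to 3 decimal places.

Target volume = 887 mL = 0.887 L.
tryptone: 0.604 g per 100 mL × 887 mL ÷ 100 = 5.357 g
L-lysine hydrochloride: 0.076 g per 100 mL × 887 mL ÷ 100 = 0.674 g
disodium phosphate: 0.62% w/v = 6.2 g/L → 6.2 × 0.887 L = 5.499 g
gellan gum: 11.8 g/L × 0.887 L = 10.467 g
sodium carbonate: 0.515 g/L × 0.887 L = 0.456805 g = 456.805 mg

tryptone 5.357 g; L-lysine hydrochloride 0.674 g; disodium phosphate 5.499 g; gellan gum 10.467 g; sodium carbonate 456.805 mg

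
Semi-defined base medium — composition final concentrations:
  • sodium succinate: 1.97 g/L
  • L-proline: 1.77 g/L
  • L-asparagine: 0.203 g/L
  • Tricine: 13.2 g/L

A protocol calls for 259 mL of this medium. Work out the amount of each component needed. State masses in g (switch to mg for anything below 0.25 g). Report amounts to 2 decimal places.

Target volume = 259 mL = 0.259 L.
sodium succinate: 1.97 g/L × 0.259 L = 0.51 g
L-proline: 1.77 g/L × 0.259 L = 0.46 g
L-asparagine: 0.203 g/L × 0.259 L = 0.052577 g = 52.58 mg
Tricine: 13.2 g/L × 0.259 L = 3.42 g

sodium succinate 0.51 g; L-proline 0.46 g; L-asparagine 52.58 mg; Tricine 3.42 g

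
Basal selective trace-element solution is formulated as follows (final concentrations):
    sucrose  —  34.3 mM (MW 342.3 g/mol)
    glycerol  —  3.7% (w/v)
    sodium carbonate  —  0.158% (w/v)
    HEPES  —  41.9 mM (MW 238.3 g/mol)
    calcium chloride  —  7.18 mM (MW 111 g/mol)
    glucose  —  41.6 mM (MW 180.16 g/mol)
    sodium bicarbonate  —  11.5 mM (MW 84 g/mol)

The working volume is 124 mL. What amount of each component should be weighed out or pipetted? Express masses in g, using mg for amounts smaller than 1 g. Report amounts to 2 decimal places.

Target volume = 124 mL = 0.124 L.
sucrose: 34.3 mmol/L × 342.3 g/mol × 0.124 L ÷ 1000 = 1.46 g
glycerol: 3.7 g per 100 mL × 124 mL ÷ 100 = 4.59 g
sodium carbonate: 0.158 g per 100 mL × 124 mL ÷ 100 = 0.19592 g = 195.92 mg
HEPES: 41.9 mmol/L × 238.3 g/mol × 0.124 L ÷ 1000 = 1.24 g
calcium chloride: 7.18 mmol/L × 111 mg/mmol × 0.124 L = 98.83 mg
glucose: 41.6 mmol/L × 180.16 mg/mmol × 0.124 L = 929.34 mg
sodium bicarbonate: 11.5 mmol/L × 84 mg/mmol × 0.124 L = 119.78 mg

sucrose 1.46 g; glycerol 4.59 g; sodium carbonate 195.92 mg; HEPES 1.24 g; calcium chloride 98.83 mg; glucose 929.34 mg; sodium bicarbonate 119.78 mg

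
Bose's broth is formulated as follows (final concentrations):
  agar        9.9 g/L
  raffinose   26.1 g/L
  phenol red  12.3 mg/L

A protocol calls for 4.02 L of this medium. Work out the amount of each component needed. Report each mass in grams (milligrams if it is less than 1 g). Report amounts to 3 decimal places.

Working volume: 4.02 L.
agar: 9.9 g/L × 4.02 L = 39.798 g
raffinose: 26.1 g/L × 4.02 L = 104.922 g
phenol red: 12.3 mg/L × 4.02 L = 49.446 mg

agar 39.798 g; raffinose 104.922 g; phenol red 49.446 mg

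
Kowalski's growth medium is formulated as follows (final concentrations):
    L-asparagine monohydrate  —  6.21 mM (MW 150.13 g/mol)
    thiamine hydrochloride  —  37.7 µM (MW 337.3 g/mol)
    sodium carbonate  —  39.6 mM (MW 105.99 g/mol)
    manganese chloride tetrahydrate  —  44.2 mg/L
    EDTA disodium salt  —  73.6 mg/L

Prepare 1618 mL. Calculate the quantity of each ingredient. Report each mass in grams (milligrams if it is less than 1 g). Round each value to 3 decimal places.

L-asparagine monohydrate 1.508 g; thiamine hydrochloride 20.575 mg; sodium carbonate 6.791 g; manganese chloride tetrahydrate 71.516 mg; EDTA disodium salt 119.085 mg

Target volume = 1618 mL = 1.618 L.
L-asparagine monohydrate: 6.21 mmol/L × 150.13 g/mol × 1.618 L ÷ 1000 = 1.508 g
thiamine hydrochloride: 37.7 µmol/L × 337.3 g/mol × 1.618 L ÷ 1000 = 20.575 mg
sodium carbonate: 39.6 mmol/L × 105.99 g/mol × 1.618 L ÷ 1000 = 6.791 g
manganese chloride tetrahydrate: 44.2 mg/L × 1.618 L = 71.516 mg
EDTA disodium salt: 73.6 mg/L × 1.618 L = 119.085 mg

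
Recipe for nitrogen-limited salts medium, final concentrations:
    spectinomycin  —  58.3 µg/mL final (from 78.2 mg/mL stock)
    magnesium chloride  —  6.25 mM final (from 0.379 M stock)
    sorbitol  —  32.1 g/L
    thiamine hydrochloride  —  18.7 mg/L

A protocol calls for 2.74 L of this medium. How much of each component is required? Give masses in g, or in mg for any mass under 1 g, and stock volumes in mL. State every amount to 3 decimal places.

Working volume: 2.74 L.
spectinomycin: V = C2·V2/C1 = 58.3 µg/mL × 2740 mL ÷ 78200 µg/mL = 2.043 mL
magnesium chloride: V = C2·V2/C1 = 6.25 mM × 2740 mL ÷ 379 mM = 45.185 mL
sorbitol: 32.1 g/L × 2.74 L = 87.954 g
thiamine hydrochloride: 18.7 mg/L × 2.74 L = 51.238 mg

spectinomycin 2.043 mL; magnesium chloride 45.185 mL; sorbitol 87.954 g; thiamine hydrochloride 51.238 mg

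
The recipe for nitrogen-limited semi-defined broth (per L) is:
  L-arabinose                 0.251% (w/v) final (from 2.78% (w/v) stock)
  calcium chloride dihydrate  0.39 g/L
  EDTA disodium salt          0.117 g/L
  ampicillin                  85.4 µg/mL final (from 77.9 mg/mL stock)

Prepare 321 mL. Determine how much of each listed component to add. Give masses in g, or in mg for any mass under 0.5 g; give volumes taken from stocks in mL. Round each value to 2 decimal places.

Scale factor relative to 1 L: 0.321.
L-arabinose: dilute stock: 0.251% ÷ 2.78% × 321 mL = 28.98 mL
calcium chloride dihydrate: 0.39 g/L × 0.321 L = 0.12519 g = 125.19 mg
EDTA disodium salt: 0.117 g/L × 0.321 L = 0.037557 g = 37.56 mg
ampicillin: C1V1 = C2V2 → 85.4 µg/mL × 321 mL ÷ 77900 µg/mL = 0.35 mL

L-arabinose 28.98 mL; calcium chloride dihydrate 125.19 mg; EDTA disodium salt 37.56 mg; ampicillin 0.35 mL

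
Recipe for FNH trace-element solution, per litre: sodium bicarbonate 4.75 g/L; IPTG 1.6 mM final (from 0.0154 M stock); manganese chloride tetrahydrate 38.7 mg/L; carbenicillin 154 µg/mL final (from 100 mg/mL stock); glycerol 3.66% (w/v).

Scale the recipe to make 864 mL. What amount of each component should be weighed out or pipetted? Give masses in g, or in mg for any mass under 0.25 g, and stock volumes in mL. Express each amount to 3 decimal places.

Target volume = 864 mL = 0.864 L.
sodium bicarbonate: 4.75 g/L × 0.864 L = 4.104 g
IPTG: C1V1 = C2V2 → 1.6 mM × 864 mL ÷ 15.4 mM = 89.766 mL
manganese chloride tetrahydrate: 38.7 mg/L × 0.864 L = 33.437 mg
carbenicillin: C1V1 = C2V2 → 154 µg/mL × 864 mL ÷ 100000 µg/mL = 1.331 mL
glycerol: 3.66 g per 100 mL × 864 mL ÷ 100 = 31.622 g

sodium bicarbonate 4.104 g; IPTG 89.766 mL; manganese chloride tetrahydrate 33.437 mg; carbenicillin 1.331 mL; glycerol 31.622 g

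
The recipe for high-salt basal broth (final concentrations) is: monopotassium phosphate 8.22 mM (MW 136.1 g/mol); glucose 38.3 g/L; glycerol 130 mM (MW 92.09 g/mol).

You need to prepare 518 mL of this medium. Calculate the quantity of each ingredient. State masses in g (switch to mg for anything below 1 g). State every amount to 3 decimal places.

monopotassium phosphate 579.508 mg; glucose 19.839 g; glycerol 6.201 g

Working volume: 518 mL = 0.518 L.
monopotassium phosphate: 8.22 mmol/L × 136.1 mg/mmol × 0.518 L = 579.508 mg
glucose: 38.3 g/L × 0.518 L = 19.839 g
glycerol: 130 mmol/L × 92.09 g/mol × 0.518 L ÷ 1000 = 6.201 g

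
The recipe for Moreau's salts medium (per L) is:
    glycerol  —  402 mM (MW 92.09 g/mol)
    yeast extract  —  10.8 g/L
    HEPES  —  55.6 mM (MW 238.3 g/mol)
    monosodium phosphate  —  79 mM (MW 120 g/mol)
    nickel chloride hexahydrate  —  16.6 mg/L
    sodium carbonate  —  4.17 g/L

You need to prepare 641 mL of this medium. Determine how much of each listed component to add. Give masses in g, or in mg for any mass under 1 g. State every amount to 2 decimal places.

Working volume: 641 mL = 0.641 L.
glycerol: 402 mmol/L × 92.09 g/mol × 0.641 L ÷ 1000 = 23.73 g
yeast extract: 10.8 g/L × 0.641 L = 6.92 g
HEPES: 55.6 mmol/L × 238.3 g/mol × 0.641 L ÷ 1000 = 8.49 g
monosodium phosphate: 79 mmol/L × 120 g/mol × 0.641 L ÷ 1000 = 6.08 g
nickel chloride hexahydrate: 16.6 mg/L × 0.641 L = 10.64 mg
sodium carbonate: 4.17 g/L × 0.641 L = 2.67 g

glycerol 23.73 g; yeast extract 6.92 g; HEPES 8.49 g; monosodium phosphate 6.08 g; nickel chloride hexahydrate 10.64 mg; sodium carbonate 2.67 g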